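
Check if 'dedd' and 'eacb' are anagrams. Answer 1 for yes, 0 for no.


Sort characters of 'dedd': 'ddde'
Sort characters of 'eacb': 'abce'
Sorted forms differ -> they are NOT anagrams
Result: 0

0


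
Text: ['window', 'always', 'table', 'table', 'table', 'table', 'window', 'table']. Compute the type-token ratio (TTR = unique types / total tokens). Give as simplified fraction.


Tokens: 8
Unique types: ('always', 'table', 'window') = 3
TTR = 3/8
Already in lowest terms.

3/8


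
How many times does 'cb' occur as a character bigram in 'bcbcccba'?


Scanning 'bcbcccba' for bigram 'cb':
  Position 0: 'bc' -> no
  Position 1: 'cb' -> MATCH
  Position 2: 'bc' -> no
  Position 3: 'cc' -> no
  Position 4: 'cc' -> no
  Position 5: 'cb' -> MATCH
  Position 6: 'ba' -> no
Total matches: 2

2


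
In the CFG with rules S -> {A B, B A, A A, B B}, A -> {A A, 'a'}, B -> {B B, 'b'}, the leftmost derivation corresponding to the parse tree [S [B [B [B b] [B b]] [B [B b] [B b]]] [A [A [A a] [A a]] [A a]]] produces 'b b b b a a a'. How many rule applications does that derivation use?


Every bracketed nonterminal node [X ...] in the tree is produced by exactly one rule application.
Reading the tree off as a leftmost derivation:
  Step 1: S  =>  B A   (applied S -> B A)
  Step 2: B A  =>  B B A   (applied B -> B B)
  Step 3: B B A  =>  B B B A   (applied B -> B B)
  Step 4: B B B A  =>  b B B A   (applied B -> b)
  Step 5: b B B A  =>  b b B A   (applied B -> b)
  Step 6: b b B A  =>  b b B B A   (applied B -> B B)
  Step 7: b b B B A  =>  b b b B A   (applied B -> b)
  Step 8: b b b B A  =>  b b b b A   (applied B -> b)
  Step 9: b b b b A  =>  b b b b A A   (applied A -> A A)
  Step 10: b b b b A A  =>  b b b b A A A   (applied A -> A A)
  Step 11: b b b b A A A  =>  b b b b a A A   (applied A -> a)
  Step 12: b b b b a A A  =>  b b b b a a A   (applied A -> a)
  Step 13: b b b b a a A  =>  b b b b a a a   (applied A -> a)
Final yield: b b b b a a a
Total rewrite steps: 13

13


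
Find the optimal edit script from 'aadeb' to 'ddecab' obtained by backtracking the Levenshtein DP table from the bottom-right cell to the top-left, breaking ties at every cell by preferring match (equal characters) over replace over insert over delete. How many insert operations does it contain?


Edit distance = 4. Backtracking from cell (5, 6) with preference match > replace > insert > delete,
then listing the resulting alignment 'aadeb' -> 'ddecab' left to right:
  Step 1: delete 'a'
  Step 2: replace a->d
  Step 3: keep 'd'
  Step 4: keep 'e'
  Step 5: insert 'c' [insertion #1]
  Step 6: insert 'a' [insertion #2]
  Step 7: keep 'b'
Total insertions: 2

2


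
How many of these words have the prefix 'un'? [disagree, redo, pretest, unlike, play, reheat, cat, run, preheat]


Checking each word for prefix 'un':
  'disagree' -> no (count: 0)
  'redo' -> no (count: 0)
  'pretest' -> no (count: 0)
  'unlike' -> YES, starts with 'un' (count: 1)
  'play' -> no (count: 1)
  'reheat' -> no (count: 1)
  'cat' -> no (count: 1)
  'run' -> no (count: 1)
  'preheat' -> no (count: 1)
Total with prefix 'un': 1

1


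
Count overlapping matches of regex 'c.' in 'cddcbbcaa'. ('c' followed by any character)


Pattern: c. means 'c' followed by any character.
Scanning 'cddcbbcaa' position-by-position:
  Pos 0: window 'cd' -> MATCH
  Pos 1: window 'dd' -> no
  Pos 2: window 'dc' -> no
  Pos 3: window 'cb' -> MATCH
  Pos 4: window 'bb' -> no
  Pos 5: window 'bc' -> no
  Pos 6: window 'ca' -> MATCH
  Pos 7: window 'aa' -> no
  Pos 8: window 'a' -> no
Total matches: 3

3


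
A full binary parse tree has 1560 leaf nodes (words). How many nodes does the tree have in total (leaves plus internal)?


Leaf nodes (terminals): 1560
Internal nodes = n - 1 = 1560 - 1 = 1559
Total = leaves + internal = 1560 + 1559 = 3119

3119


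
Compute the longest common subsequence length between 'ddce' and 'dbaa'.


DP table for LCS of 'ddce' and 'dbaa':
       d  b  a  a
    0  0  0  0  0
  d 0  1  1  1  1
  d 0  1  1  1  1
  c 0  1  1  1  1
  e 0  1  1  1  1
LCS: 'd'
LCS length = 1

1


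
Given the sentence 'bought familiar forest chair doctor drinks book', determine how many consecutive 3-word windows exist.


Word trigrams from [7] words:
  Trigram 1: (bought familiar forest)
  Trigram 2: (familiar forest chair)
  Trigram 3: (forest chair doctor)
  Trigram 4: (chair doctor drinks)
  Trigram 5: (doctor drinks book)
Total word trigrams: 7 - 2 = 5

5


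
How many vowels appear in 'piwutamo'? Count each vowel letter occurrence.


Scanning each character of 'piwutamo':
  Position 1: 'p' -> consonant (running count: 0)
  Position 2: 'i' -> vowel (running count: 1)
  Position 3: 'w' -> consonant (running count: 1)
  Position 4: 'u' -> vowel (running count: 2)
  Position 5: 't' -> consonant (running count: 2)
  Position 6: 'a' -> vowel (running count: 3)
  Position 7: 'm' -> consonant (running count: 3)
  Position 8: 'o' -> vowel (running count: 4)
Total vowels: 4

4


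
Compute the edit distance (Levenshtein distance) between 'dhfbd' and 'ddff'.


Building DP table for s1='dhfbd' (len 5) and s2='ddff' (len 4):
       d  d  f  f
    0  1  2  3  4
  d 1  0  1  2  3
  h 2  1  1  2  3
  f 3  2  2  1  2
  b 4  3  3  2  2
  d 5  4  3  3  3
Edit distance = dp[5][4] = 3

3


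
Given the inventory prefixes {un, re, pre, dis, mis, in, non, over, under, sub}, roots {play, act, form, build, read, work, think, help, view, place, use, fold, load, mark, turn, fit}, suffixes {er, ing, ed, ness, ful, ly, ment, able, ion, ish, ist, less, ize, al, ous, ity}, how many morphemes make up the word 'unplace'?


Segmenting 'unplace' against the inventory:
  'un' -> prefix (morpheme 1)
  'place' -> root (morpheme 2)
Total morphemes: 2

2


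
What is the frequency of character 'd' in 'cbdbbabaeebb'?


Scanning 'cbdbbabaeebb' for 'd':
  Position 2: 'd' -> MATCH (count: 1)
Total occurrences of 'd': 1

1


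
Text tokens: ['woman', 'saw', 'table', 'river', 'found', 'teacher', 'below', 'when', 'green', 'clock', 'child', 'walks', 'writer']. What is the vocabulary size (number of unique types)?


Listing all tokens and tracking unique types:
  Token 1: 'woman' -> NEW (unique so far: 1)
  Token 2: 'saw' -> NEW (unique so far: 2)
  Token 3: 'table' -> NEW (unique so far: 3)
  Token 4: 'river' -> NEW (unique so far: 4)
  Token 5: 'found' -> NEW (unique so far: 5)
  Token 6: 'teacher' -> NEW (unique so far: 6)
  Token 7: 'below' -> NEW (unique so far: 7)
  Token 8: 'when' -> NEW (unique so far: 8)
  Token 9: 'green' -> NEW (unique so far: 9)
  Token 10: 'clock' -> NEW (unique so far: 10)
  Token 11: 'child' -> NEW (unique so far: 11)
  Token 12: 'walks' -> NEW (unique so far: 12)
  Token 13: 'writer' -> NEW (unique so far: 13)
Unique types: ('below', 'child', 'clock', 'found', 'green', 'river', 'saw', 'table', 'teacher', 'walks', 'when', 'woman', 'writer')
Vocabulary size: 13

13


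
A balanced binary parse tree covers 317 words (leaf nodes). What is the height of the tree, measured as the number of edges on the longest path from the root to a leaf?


In a balanced binary tree with n leaves the deepest leaf is ceil(log2(n)) edges below the root.
log2(317) = 8.3083
ceil(8.3083) = 9
height (edges) = 9

9


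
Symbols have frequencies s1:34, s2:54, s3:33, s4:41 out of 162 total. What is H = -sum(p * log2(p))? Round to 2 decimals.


Computing entropy H = -sum(p_i * log2(p_i)):
  s1: p = 34/162 = 0.2099, -p*log2(p) = 0.4727
  s2: p = 54/162 = 0.3333, -p*log2(p) = 0.5283
  s3: p = 33/162 = 0.2037, -p*log2(p) = 0.4676
  s4: p = 41/162 = 0.2531, -p*log2(p) = 0.5017
H = sum of terms = 1.9703
Rounded to 2 decimals: 1.97

1.97


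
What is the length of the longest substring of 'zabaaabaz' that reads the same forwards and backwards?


Scanning 'zabaaabaz' for palindromic substrings.
Substring at positions 0-8: 'zabaaabaz'.
Check: reverse('zabaaabaz') = 'zabaaabaz' -> palindrome confirmed.
No longer palindromic substring exists; longest length = 9

9


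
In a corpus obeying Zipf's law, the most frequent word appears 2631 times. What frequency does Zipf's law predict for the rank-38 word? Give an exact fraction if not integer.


Zipf's law: freq(rank) = f1 / rank
f1 = 2631, rank = 38
freq = 2631 / 38
GCD(2631, 38) = 1
Simplified: 2631/38

2631/38


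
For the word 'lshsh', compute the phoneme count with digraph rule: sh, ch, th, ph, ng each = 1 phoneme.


Parsing 'lshsh' greedily, digraphs first:
  'l' -> consonant phoneme (phonemes so far: 1)
  'sh' -> digraph (1 consonant phoneme) (phonemes so far: 2)
  'sh' -> digraph (1 consonant phoneme) (phonemes so far: 3)
Total phonemes: 3

3


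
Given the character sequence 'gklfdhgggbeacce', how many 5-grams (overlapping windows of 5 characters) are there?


String 'gklfdhgggbeacce' has length L = 15.
Number of overlapping n-grams = L - n + 1
Substituting: 15 - 5 + 1 = 11

11


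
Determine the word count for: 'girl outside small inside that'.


Counting words by splitting on spaces:
  Word 1: 'girl'
  Word 2: 'outside'
  Word 3: 'small'
  Word 4: 'inside'
  Word 5: 'that'
Total words: 5

5


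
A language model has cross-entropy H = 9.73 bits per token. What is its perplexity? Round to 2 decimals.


Perplexity formula: PP = 2^H
H = 9.73
PP = 2^9.73
Decompose: 2^9.73 = 2^9 * 2^0.73
2^9 = 512, 2^0.73 ~ 1.6586391
PP ~ 512 * 1.6586391 = 849.2232192
Rounded to 2 decimals: 849.22

849.22


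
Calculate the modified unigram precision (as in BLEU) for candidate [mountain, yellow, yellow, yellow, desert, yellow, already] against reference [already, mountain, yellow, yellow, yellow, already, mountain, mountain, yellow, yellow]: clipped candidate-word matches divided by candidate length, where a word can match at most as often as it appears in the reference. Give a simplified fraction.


Reference word counts: {'already': 2, 'mountain': 3, 'yellow': 5}
Checking each candidate word (with clipping):
  'mountain' -> in reference (ref count 3, used 1/3) -> match (matches: 1)
  'yellow' -> in reference (ref count 5, used 1/5) -> match (matches: 2)
  'yellow' -> in reference (ref count 5, used 2/5) -> match (matches: 3)
  'yellow' -> in reference (ref count 5, used 3/5) -> match (matches: 4)
  'desert' -> not in reference -> no match (matches: 4)
  'yellow' -> in reference (ref count 5, used 4/5) -> match (matches: 5)
  'already' -> in reference (ref count 2, used 1/2) -> match (matches: 6)
Clipped matches: 6, Candidate length: 7
Precision = 6/7

6/7


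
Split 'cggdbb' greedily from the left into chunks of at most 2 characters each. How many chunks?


'cggdbb' has 6 characters.
Chunking with max size 2:
  Chunk 1: 'cg' (positions 0-1)
  Chunk 2: 'gd' (positions 2-3)
  Chunk 3: 'bb' (positions 4-5)
Total chunks: ceil(6 / 2) = 3

3


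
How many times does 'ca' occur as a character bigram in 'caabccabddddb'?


Scanning 'caabccabddddb' for bigram 'ca':
  Position 0: 'ca' -> MATCH
  Position 1: 'aa' -> no
  Position 2: 'ab' -> no
  Position 3: 'bc' -> no
  Position 4: 'cc' -> no
  Position 5: 'ca' -> MATCH
  Position 6: 'ab' -> no
  Position 7: 'bd' -> no
  Position 8: 'dd' -> no
  Position 9: 'dd' -> no
  Position 10: 'dd' -> no
  Position 11: 'db' -> no
Total matches: 2

2


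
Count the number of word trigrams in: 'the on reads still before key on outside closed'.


Word trigrams from [9] words:
  Trigram 1: (the on reads)
  Trigram 2: (on reads still)
  Trigram 3: (reads still before)
  Trigram 4: (still before key)
  Trigram 5: (before key on)
  Trigram 6: (key on outside)
  Trigram 7: (on outside closed)
Total word trigrams: 9 - 2 = 7

7


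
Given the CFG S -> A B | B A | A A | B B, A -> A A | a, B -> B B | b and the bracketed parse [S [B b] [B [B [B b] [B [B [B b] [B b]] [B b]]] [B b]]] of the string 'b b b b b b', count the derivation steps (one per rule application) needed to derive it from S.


Every bracketed nonterminal node [X ...] in the tree is produced by exactly one rule application.
Reading the tree off as a leftmost derivation:
  Step 1: S  =>  B B   (applied S -> B B)
  Step 2: B B  =>  b B   (applied B -> b)
  Step 3: b B  =>  b B B   (applied B -> B B)
  Step 4: b B B  =>  b B B B   (applied B -> B B)
  Step 5: b B B B  =>  b b B B   (applied B -> b)
  Step 6: b b B B  =>  b b B B B   (applied B -> B B)
  Step 7: b b B B B  =>  b b B B B B   (applied B -> B B)
  Step 8: b b B B B B  =>  b b b B B B   (applied B -> b)
  Step 9: b b b B B B  =>  b b b b B B   (applied B -> b)
  Step 10: b b b b B B  =>  b b b b b B   (applied B -> b)
  Step 11: b b b b b B  =>  b b b b b b   (applied B -> b)
Final yield: b b b b b b
Total rewrite steps: 11

11


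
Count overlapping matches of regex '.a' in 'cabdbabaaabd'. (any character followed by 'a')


Pattern: .a means any character followed by 'a'.
Scanning 'cabdbabaaabd' position-by-position:
  Pos 0: window 'ca' -> MATCH
  Pos 1: window 'ab' -> no
  Pos 2: window 'bd' -> no
  Pos 3: window 'db' -> no
  Pos 4: window 'ba' -> MATCH
  Pos 5: window 'ab' -> no
  Pos 6: window 'ba' -> MATCH
  Pos 7: window 'aa' -> MATCH
  Pos 8: window 'aa' -> MATCH
  Pos 9: window 'ab' -> no
  Pos 10: window 'bd' -> no
  Pos 11: window 'd' -> no
Total matches: 5

5


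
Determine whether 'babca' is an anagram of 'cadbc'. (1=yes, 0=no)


Sort characters of 'babca': 'aabbc'
Sort characters of 'cadbc': 'abccd'
Sorted forms differ -> they are NOT anagrams
Result: 0

0


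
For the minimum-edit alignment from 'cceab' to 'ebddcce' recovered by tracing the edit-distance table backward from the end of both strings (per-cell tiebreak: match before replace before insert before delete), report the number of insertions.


Edit distance = 6. Backtracking from cell (5, 7) with preference match > replace > insert > delete,
then listing the resulting alignment 'cceab' -> 'ebddcce' left to right:
  Step 1: insert 'e' [insertion #1]
  Step 2: insert 'b' [insertion #2]
  Step 3: insert 'd' [insertion #3]
  Step 4: insert 'd' [insertion #4]
  Step 5: keep 'c'
  Step 6: keep 'c'
  Step 7: keep 'e'
  Step 8: delete 'a'
  Step 9: delete 'b'
Total insertions: 4

4


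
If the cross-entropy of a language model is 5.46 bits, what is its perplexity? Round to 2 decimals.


Perplexity formula: PP = 2^H
H = 5.46
PP = 2^5.46
Decompose: 2^5.46 = 2^5 * 2^0.46
2^5 = 32, 2^0.46 ~ 1.3755418
PP ~ 32 * 1.3755418 = 44.0173376
Rounded to 2 decimals: 44.02

44.02


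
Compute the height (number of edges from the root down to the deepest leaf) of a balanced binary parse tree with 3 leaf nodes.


In a balanced binary tree with n leaves the deepest leaf is ceil(log2(n)) edges below the root.
log2(3) = 1.5850
ceil(1.5850) = 2
height (edges) = 2

2


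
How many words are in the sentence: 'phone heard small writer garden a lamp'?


Counting words by splitting on spaces:
  Word 1: 'phone'
  Word 2: 'heard'
  Word 3: 'small'
  Word 4: 'writer'
  Word 5: 'garden'
  Word 6: 'a'
  Word 7: 'lamp'
Total words: 7

7


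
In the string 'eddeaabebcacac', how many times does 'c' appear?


Scanning 'eddeaabebcacac' for 'c':
  Position 9: 'c' -> MATCH (count: 1)
  Position 11: 'c' -> MATCH (count: 2)
  Position 13: 'c' -> MATCH (count: 3)
Total occurrences of 'c': 3

3


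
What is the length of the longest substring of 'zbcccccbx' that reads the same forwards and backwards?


Scanning 'zbcccccbx' for palindromic substrings.
Substring at positions 1-7: 'bcccccb'.
Check: reverse('bcccccb') = 'bcccccb' -> palindrome confirmed.
Neighbouring characters ('z' / 'x') break symmetry, so it cannot extend further.
No longer palindromic substring exists; longest length = 7

7


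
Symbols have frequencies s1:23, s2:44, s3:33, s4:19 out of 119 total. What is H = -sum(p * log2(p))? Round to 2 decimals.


Computing entropy H = -sum(p_i * log2(p_i)):
  s1: p = 23/119 = 0.1933, -p*log2(p) = 0.4583
  s2: p = 44/119 = 0.3697, -p*log2(p) = 0.5307
  s3: p = 33/119 = 0.2773, -p*log2(p) = 0.5131
  s4: p = 19/119 = 0.1597, -p*log2(p) = 0.4226
H = sum of terms = 1.9247
Rounded to 2 decimals: 1.92

1.92


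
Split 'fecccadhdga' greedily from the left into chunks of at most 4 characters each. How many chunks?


'fecccadhdga' has 11 characters.
Chunking with max size 4:
  Chunk 1: 'fecc' (positions 0-3)
  Chunk 2: 'cadh' (positions 4-7)
  Chunk 3: 'dga' (positions 8-10)
Total chunks: ceil(11 / 4) = 3

3


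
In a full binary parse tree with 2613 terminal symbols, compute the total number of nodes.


Leaf nodes (terminals): 2613
Internal nodes = n - 1 = 2613 - 1 = 2612
Total = leaves + internal = 2613 + 2612 = 5225

5225


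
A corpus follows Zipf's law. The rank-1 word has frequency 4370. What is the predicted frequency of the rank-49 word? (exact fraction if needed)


Zipf's law: freq(rank) = f1 / rank
f1 = 4370, rank = 49
freq = 4370 / 49
GCD(4370, 49) = 1
Simplified: 4370/49

4370/49


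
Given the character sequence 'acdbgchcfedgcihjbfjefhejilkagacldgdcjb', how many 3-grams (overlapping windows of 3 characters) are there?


String 'acdbgchcfedgcihjbfjefhejilkagacldgdcjb' has length L = 38.
Number of overlapping n-grams = L - n + 1
Substituting: 38 - 3 + 1 = 36

36


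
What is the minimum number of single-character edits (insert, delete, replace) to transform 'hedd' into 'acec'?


Building DP table for s1='hedd' (len 4) and s2='acec' (len 4):
       a  c  e  c
    0  1  2  3  4
  h 1  1  2  3  4
  e 2  2  2  2  3
  d 3  3  3  3  3
  d 4  4  4  4  4
Edit distance = dp[4][4] = 4

4


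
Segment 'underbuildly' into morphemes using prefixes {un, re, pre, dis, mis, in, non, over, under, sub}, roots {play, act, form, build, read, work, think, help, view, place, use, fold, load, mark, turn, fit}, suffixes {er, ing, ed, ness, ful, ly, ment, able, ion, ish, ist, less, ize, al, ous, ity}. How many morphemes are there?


Segmenting 'underbuildly' against the inventory:
  'under' -> prefix (morpheme 1)
  'build' -> root (morpheme 2)
  'ly' -> suffix (morpheme 3)
Total morphemes: 3

3


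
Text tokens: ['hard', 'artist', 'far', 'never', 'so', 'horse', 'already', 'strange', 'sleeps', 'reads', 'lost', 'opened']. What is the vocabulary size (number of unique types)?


Listing all tokens and tracking unique types:
  Token 1: 'hard' -> NEW (unique so far: 1)
  Token 2: 'artist' -> NEW (unique so far: 2)
  Token 3: 'far' -> NEW (unique so far: 3)
  Token 4: 'never' -> NEW (unique so far: 4)
  Token 5: 'so' -> NEW (unique so far: 5)
  Token 6: 'horse' -> NEW (unique so far: 6)
  Token 7: 'already' -> NEW (unique so far: 7)
  Token 8: 'strange' -> NEW (unique so far: 8)
  Token 9: 'sleeps' -> NEW (unique so far: 9)
  Token 10: 'reads' -> NEW (unique so far: 10)
  Token 11: 'lost' -> NEW (unique so far: 11)
  Token 12: 'opened' -> NEW (unique so far: 12)
Unique types: ('already', 'artist', 'far', 'hard', 'horse', 'lost', 'never', 'opened', 'reads', 'sleeps', 'so', 'strange')
Vocabulary size: 12

12


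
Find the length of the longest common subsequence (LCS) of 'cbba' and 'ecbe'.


DP table for LCS of 'cbba' and 'ecbe':
       e  c  b  e
    0  0  0  0  0
  c 0  0  1  1  1
  b 0  0  1  2  2
  b 0  0  1  2  2
  a 0  0  1  2  2
LCS: 'cb'
LCS length = 2

2


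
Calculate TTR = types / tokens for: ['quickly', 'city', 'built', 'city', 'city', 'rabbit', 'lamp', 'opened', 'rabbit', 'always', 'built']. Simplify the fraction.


Tokens: 11
Unique types: ('always', 'built', 'city', 'lamp', 'opened', 'quickly', 'rabbit') = 7
TTR = 7/11
Already in lowest terms.

7/11


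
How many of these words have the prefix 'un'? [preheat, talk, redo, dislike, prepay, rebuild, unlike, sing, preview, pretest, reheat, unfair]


Checking each word for prefix 'un':
  'preheat' -> no (count: 0)
  'talk' -> no (count: 0)
  'redo' -> no (count: 0)
  'dislike' -> no (count: 0)
  'prepay' -> no (count: 0)
  'rebuild' -> no (count: 0)
  'unlike' -> YES, starts with 'un' (count: 1)
  'sing' -> no (count: 1)
  'preview' -> no (count: 1)
  'pretest' -> no (count: 1)
  'reheat' -> no (count: 1)
  'unfair' -> YES, starts with 'un' (count: 2)
Total with prefix 'un': 2

2


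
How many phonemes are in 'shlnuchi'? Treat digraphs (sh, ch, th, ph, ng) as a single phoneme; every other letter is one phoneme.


Parsing 'shlnuchi' greedily, digraphs first:
  'sh' -> digraph (1 consonant phoneme) (phonemes so far: 1)
  'l' -> consonant phoneme (phonemes so far: 2)
  'n' -> consonant phoneme (phonemes so far: 3)
  'u' -> vowel phoneme (phonemes so far: 4)
  'ch' -> digraph (1 consonant phoneme) (phonemes so far: 5)
  'i' -> vowel phoneme (phonemes so far: 6)
Total phonemes: 6

6


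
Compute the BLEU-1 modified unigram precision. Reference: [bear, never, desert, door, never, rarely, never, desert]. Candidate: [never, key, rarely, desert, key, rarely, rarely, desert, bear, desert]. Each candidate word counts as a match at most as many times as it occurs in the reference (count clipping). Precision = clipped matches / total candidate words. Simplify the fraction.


Reference word counts: {'bear': 1, 'desert': 2, 'door': 1, 'never': 3, 'rarely': 1}
Checking each candidate word (with clipping):
  'never' -> in reference (ref count 3, used 1/3) -> match (matches: 1)
  'key' -> not in reference -> no match (matches: 1)
  'rarely' -> in reference (ref count 1, used 1/1) -> match (matches: 2)
  'desert' -> in reference (ref count 2, used 1/2) -> match (matches: 3)
  'key' -> not in reference -> no match (matches: 3)
  'rarely' -> ref count 1 already used up (1/1) -> clipped, no match (matches: 3)
  'rarely' -> ref count 1 already used up (1/1) -> clipped, no match (matches: 3)
  'desert' -> in reference (ref count 2, used 2/2) -> match (matches: 4)
  'bear' -> in reference (ref count 1, used 1/1) -> match (matches: 5)
  'desert' -> ref count 2 already used up (2/2) -> clipped, no match (matches: 5)
Clipped matches: 5, Candidate length: 10
Precision = 5/10 = 1/2

1/2


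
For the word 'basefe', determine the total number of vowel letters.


Scanning each character of 'basefe':
  Position 1: 'b' -> consonant (running count: 0)
  Position 2: 'a' -> vowel (running count: 1)
  Position 3: 's' -> consonant (running count: 1)
  Position 4: 'e' -> vowel (running count: 2)
  Position 5: 'f' -> consonant (running count: 2)
  Position 6: 'e' -> vowel (running count: 3)
Total vowels: 3

3


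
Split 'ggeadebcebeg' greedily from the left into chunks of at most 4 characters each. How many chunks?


'ggeadebcebeg' has 12 characters.
Chunking with max size 4:
  Chunk 1: 'ggea' (positions 0-3)
  Chunk 2: 'debc' (positions 4-7)
  Chunk 3: 'ebeg' (positions 8-11)
Total chunks: ceil(12 / 4) = 3

3


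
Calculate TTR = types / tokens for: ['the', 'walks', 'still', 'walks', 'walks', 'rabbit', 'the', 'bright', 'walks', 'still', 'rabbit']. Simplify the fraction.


Tokens: 11
Unique types: ('bright', 'rabbit', 'still', 'the', 'walks') = 5
TTR = 5/11
Already in lowest terms.

5/11


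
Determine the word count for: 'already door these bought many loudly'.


Counting words by splitting on spaces:
  Word 1: 'already'
  Word 2: 'door'
  Word 3: 'these'
  Word 4: 'bought'
  Word 5: 'many'
  Word 6: 'loudly'
Total words: 6

6


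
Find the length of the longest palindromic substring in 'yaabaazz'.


Scanning 'yaabaazz' for palindromic substrings.
Substring at positions 1-5: 'aabaa'.
Check: reverse('aabaa') = 'aabaa' -> palindrome confirmed.
Neighbouring characters ('y' / 'z') break symmetry, so it cannot extend further.
No longer palindromic substring exists; longest length = 5

5


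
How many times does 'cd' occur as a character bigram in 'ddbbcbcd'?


Scanning 'ddbbcbcd' for bigram 'cd':
  Position 0: 'dd' -> no
  Position 1: 'db' -> no
  Position 2: 'bb' -> no
  Position 3: 'bc' -> no
  Position 4: 'cb' -> no
  Position 5: 'bc' -> no
  Position 6: 'cd' -> MATCH
Total matches: 1

1


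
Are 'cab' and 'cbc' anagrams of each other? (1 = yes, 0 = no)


Sort characters of 'cab': 'abc'
Sort characters of 'cbc': 'bcc'
Sorted forms differ -> they are NOT anagrams
Result: 0

0


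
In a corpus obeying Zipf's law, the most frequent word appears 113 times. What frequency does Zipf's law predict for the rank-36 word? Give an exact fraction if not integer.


Zipf's law: freq(rank) = f1 / rank
f1 = 113, rank = 36
freq = 113 / 36
GCD(113, 36) = 1
Simplified: 113/36

113/36


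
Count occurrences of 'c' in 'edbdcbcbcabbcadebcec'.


Scanning 'edbdcbcbcabbcadebcec' for 'c':
  Position 4: 'c' -> MATCH (count: 1)
  Position 6: 'c' -> MATCH (count: 2)
  Position 8: 'c' -> MATCH (count: 3)
  Position 12: 'c' -> MATCH (count: 4)
  Position 17: 'c' -> MATCH (count: 5)
  Position 19: 'c' -> MATCH (count: 6)
Total occurrences of 'c': 6

6


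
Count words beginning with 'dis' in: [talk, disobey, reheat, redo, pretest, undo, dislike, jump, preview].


Checking each word for prefix 'dis':
  'talk' -> no (count: 0)
  'disobey' -> YES, starts with 'dis' (count: 1)
  'reheat' -> no (count: 1)
  'redo' -> no (count: 1)
  'pretest' -> no (count: 1)
  'undo' -> no (count: 1)
  'dislike' -> YES, starts with 'dis' (count: 2)
  'jump' -> no (count: 2)
  'preview' -> no (count: 2)
Total with prefix 'dis': 2

2


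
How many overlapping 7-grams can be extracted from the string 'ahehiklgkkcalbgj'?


String 'ahehiklgkkcalbgj' has length L = 16.
Number of overlapping n-grams = L - n + 1
Substituting: 16 - 7 + 1 = 10

10


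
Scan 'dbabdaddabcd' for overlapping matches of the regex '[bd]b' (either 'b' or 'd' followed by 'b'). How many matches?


Pattern: [bd]b means either 'b' or 'd' followed by 'b'.
Scanning 'dbabdaddabcd' position-by-position:
  Pos 0: window 'db' -> MATCH
  Pos 1: window 'ba' -> no
  Pos 2: window 'ab' -> no
  Pos 3: window 'bd' -> no
  Pos 4: window 'da' -> no
  Pos 5: window 'ad' -> no
  Pos 6: window 'dd' -> no
  Pos 7: window 'da' -> no
  Pos 8: window 'ab' -> no
  Pos 9: window 'bc' -> no
  Pos 10: window 'cd' -> no
  Pos 11: window 'd' -> no
Total matches: 1

1


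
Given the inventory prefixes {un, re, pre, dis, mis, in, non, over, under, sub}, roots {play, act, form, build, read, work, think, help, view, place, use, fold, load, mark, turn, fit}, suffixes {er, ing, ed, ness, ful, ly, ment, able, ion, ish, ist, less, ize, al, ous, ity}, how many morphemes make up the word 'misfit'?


Segmenting 'misfit' against the inventory:
  'mis' -> prefix (morpheme 1)
  'fit' -> root (morpheme 2)
Total morphemes: 2

2


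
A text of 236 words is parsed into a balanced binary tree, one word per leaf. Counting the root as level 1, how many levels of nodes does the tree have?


In a balanced binary tree with n leaves the deepest leaf is ceil(log2(n)) edges below the root,
so counting node levels inclusive of root and leaves gives ceil(log2(n)) + 1 levels.
log2(236) = 7.8826
ceil(7.8826) = 8
levels = 8 + 1 = 9

9


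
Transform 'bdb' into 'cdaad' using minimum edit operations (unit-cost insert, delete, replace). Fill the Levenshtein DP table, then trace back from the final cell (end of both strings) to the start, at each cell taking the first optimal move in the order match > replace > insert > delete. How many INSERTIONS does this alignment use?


Edit distance = 4. Backtracking from cell (3, 5) with preference match > replace > insert > delete,
then listing the resulting alignment 'bdb' -> 'cdaad' left to right:
  Step 1: replace b->c
  Step 2: keep 'd'
  Step 3: insert 'a' [insertion #1]
  Step 4: insert 'a' [insertion #2]
  Step 5: replace b->d
Total insertions: 2

2


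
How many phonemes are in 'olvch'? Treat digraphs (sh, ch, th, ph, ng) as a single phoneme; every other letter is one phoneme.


Parsing 'olvch' greedily, digraphs first:
  'o' -> vowel phoneme (phonemes so far: 1)
  'l' -> consonant phoneme (phonemes so far: 2)
  'v' -> consonant phoneme (phonemes so far: 3)
  'ch' -> digraph (1 consonant phoneme) (phonemes so far: 4)
Total phonemes: 4

4


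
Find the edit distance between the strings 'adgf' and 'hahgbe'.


Building DP table for s1='adgf' (len 4) and s2='hahgbe' (len 6):
       h  a  h  g  b  e
    0  1  2  3  4  5  6
  a 1  1  1  2  3  4  5
  d 2  2  2  2  3  4  5
  g 3  3  3  3  2  3  4
  f 4  4  4  4  3  3  4
Edit distance = dp[4][6] = 4

4


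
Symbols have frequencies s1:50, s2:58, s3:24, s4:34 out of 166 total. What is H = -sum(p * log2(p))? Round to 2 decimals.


Computing entropy H = -sum(p_i * log2(p_i)):
  s1: p = 50/166 = 0.3012, -p*log2(p) = 0.5214
  s2: p = 58/166 = 0.3494, -p*log2(p) = 0.5301
  s3: p = 24/166 = 0.1446, -p*log2(p) = 0.4034
  s4: p = 34/166 = 0.2048, -p*log2(p) = 0.4685
H = sum of terms = 1.9234
Rounded to 2 decimals: 1.92

1.92


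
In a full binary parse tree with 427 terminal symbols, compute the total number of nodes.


Leaf nodes (terminals): 427
Internal nodes = n - 1 = 427 - 1 = 426
Total = leaves + internal = 427 + 426 = 853

853


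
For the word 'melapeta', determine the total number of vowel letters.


Scanning each character of 'melapeta':
  Position 1: 'm' -> consonant (running count: 0)
  Position 2: 'e' -> vowel (running count: 1)
  Position 3: 'l' -> consonant (running count: 1)
  Position 4: 'a' -> vowel (running count: 2)
  Position 5: 'p' -> consonant (running count: 2)
  Position 6: 'e' -> vowel (running count: 3)
  Position 7: 't' -> consonant (running count: 3)
  Position 8: 'a' -> vowel (running count: 4)
Total vowels: 4

4


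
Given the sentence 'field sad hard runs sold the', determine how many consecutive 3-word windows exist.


Word trigrams from [6] words:
  Trigram 1: (field sad hard)
  Trigram 2: (sad hard runs)
  Trigram 3: (hard runs sold)
  Trigram 4: (runs sold the)
Total word trigrams: 6 - 2 = 4

4


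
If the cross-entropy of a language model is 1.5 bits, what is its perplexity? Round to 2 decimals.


Perplexity formula: PP = 2^H
H = 1.5
PP = 2^1.5
Decompose: 2^1.5 = 2^1 * 2^0.5 = 2^1 * sqrt(2)
2^1 = 2, sqrt(2) ~ 1.4142136
PP ~ 2 * 1.4142136 = 2.8284272
Rounded to 2 decimals: 2.83

2.83


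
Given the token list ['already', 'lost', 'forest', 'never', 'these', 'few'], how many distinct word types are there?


Listing all tokens and tracking unique types:
  Token 1: 'already' -> NEW (unique so far: 1)
  Token 2: 'lost' -> NEW (unique so far: 2)
  Token 3: 'forest' -> NEW (unique so far: 3)
  Token 4: 'never' -> NEW (unique so far: 4)
  Token 5: 'these' -> NEW (unique so far: 5)
  Token 6: 'few' -> NEW (unique so far: 6)
Unique types: ('already', 'few', 'forest', 'lost', 'never', 'these')
Vocabulary size: 6

6


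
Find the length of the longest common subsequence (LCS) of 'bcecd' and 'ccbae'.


DP table for LCS of 'bcecd' and 'ccbae':
       c  c  b  a  e
    0  0  0  0  0  0
  b 0  0  0  1  1  1
  c 0  1  1  1  1  1
  e 0  1  1  1  1  2
  c 0  1  2  2  2  2
  d 0  1  2  2  2  2
LCS: 'be'
LCS length = 2

2


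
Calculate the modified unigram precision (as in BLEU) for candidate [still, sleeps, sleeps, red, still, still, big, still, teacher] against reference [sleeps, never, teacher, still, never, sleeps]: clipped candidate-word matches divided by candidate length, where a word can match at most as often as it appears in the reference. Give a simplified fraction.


Reference word counts: {'never': 2, 'sleeps': 2, 'still': 1, 'teacher': 1}
Checking each candidate word (with clipping):
  'still' -> in reference (ref count 1, used 1/1) -> match (matches: 1)
  'sleeps' -> in reference (ref count 2, used 1/2) -> match (matches: 2)
  'sleeps' -> in reference (ref count 2, used 2/2) -> match (matches: 3)
  'red' -> not in reference -> no match (matches: 3)
  'still' -> ref count 1 already used up (1/1) -> clipped, no match (matches: 3)
  'still' -> ref count 1 already used up (1/1) -> clipped, no match (matches: 3)
  'big' -> not in reference -> no match (matches: 3)
  'still' -> ref count 1 already used up (1/1) -> clipped, no match (matches: 3)
  'teacher' -> in reference (ref count 1, used 1/1) -> match (matches: 4)
Clipped matches: 4, Candidate length: 9
Precision = 4/9

4/9


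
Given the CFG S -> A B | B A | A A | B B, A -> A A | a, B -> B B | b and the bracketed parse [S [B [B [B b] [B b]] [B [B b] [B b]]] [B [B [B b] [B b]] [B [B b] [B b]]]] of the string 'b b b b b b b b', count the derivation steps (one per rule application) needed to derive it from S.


Every bracketed nonterminal node [X ...] in the tree is produced by exactly one rule application.
Reading the tree off as a leftmost derivation:
  Step 1: S  =>  B B   (applied S -> B B)
  Step 2: B B  =>  B B B   (applied B -> B B)
  Step 3: B B B  =>  B B B B   (applied B -> B B)
  Step 4: B B B B  =>  b B B B   (applied B -> b)
  Step 5: b B B B  =>  b b B B   (applied B -> b)
  Step 6: b b B B  =>  b b B B B   (applied B -> B B)
  Step 7: b b B B B  =>  b b b B B   (applied B -> b)
  Step 8: b b b B B  =>  b b b b B   (applied B -> b)
  Step 9: b b b b B  =>  b b b b B B   (applied B -> B B)
  Step 10: b b b b B B  =>  b b b b B B B   (applied B -> B B)
  Step 11: b b b b B B B  =>  b b b b b B B   (applied B -> b)
  Step 12: b b b b b B B  =>  b b b b b b B   (applied B -> b)
  Step 13: b b b b b b B  =>  b b b b b b B B   (applied B -> B B)
  Step 14: b b b b b b B B  =>  b b b b b b b B   (applied B -> b)
  Step 15: b b b b b b b B  =>  b b b b b b b b   (applied B -> b)
Final yield: b b b b b b b b
Total rewrite steps: 15

15


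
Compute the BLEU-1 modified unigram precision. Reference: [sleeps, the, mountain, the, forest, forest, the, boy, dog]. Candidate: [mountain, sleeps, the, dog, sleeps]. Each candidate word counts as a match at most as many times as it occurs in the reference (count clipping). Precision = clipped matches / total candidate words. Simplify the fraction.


Reference word counts: {'boy': 1, 'dog': 1, 'forest': 2, 'mountain': 1, 'sleeps': 1, 'the': 3}
Checking each candidate word (with clipping):
  'mountain' -> in reference (ref count 1, used 1/1) -> match (matches: 1)
  'sleeps' -> in reference (ref count 1, used 1/1) -> match (matches: 2)
  'the' -> in reference (ref count 3, used 1/3) -> match (matches: 3)
  'dog' -> in reference (ref count 1, used 1/1) -> match (matches: 4)
  'sleeps' -> ref count 1 already used up (1/1) -> clipped, no match (matches: 4)
Clipped matches: 4, Candidate length: 5
Precision = 4/5

4/5


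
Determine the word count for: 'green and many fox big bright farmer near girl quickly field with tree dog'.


Counting words by splitting on spaces:
  Word 1: 'green'
  Word 2: 'and'
  Word 3: 'many'
  Word 4: 'fox'
  Word 5: 'big'
  Word 6: 'bright'
  Word 7: 'farmer'
  Word 8: 'near'
  Word 9: 'girl'
  Word 10: 'quickly'
  Word 11: 'field'
  Word 12: 'with'
  Word 13: 'tree'
  Word 14: 'dog'
Total words: 14

14


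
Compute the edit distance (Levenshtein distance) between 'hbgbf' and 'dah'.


Building DP table for s1='hbgbf' (len 5) and s2='dah' (len 3):
       d  a  h
    0  1  2  3
  h 1  1  2  2
  b 2  2  2  3
  g 3  3  3  3
  b 4  4  4  4
  f 5  5  5  5
Edit distance = dp[5][3] = 5

5


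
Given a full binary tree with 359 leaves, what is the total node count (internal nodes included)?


Leaf nodes (terminals): 359
Internal nodes = n - 1 = 359 - 1 = 358
Total = leaves + internal = 359 + 358 = 717

717


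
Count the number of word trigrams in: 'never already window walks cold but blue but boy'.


Word trigrams from [9] words:
  Trigram 1: (never already window)
  Trigram 2: (already window walks)
  Trigram 3: (window walks cold)
  Trigram 4: (walks cold but)
  Trigram 5: (cold but blue)
  Trigram 6: (but blue but)
  Trigram 7: (blue but boy)
Total word trigrams: 9 - 2 = 7

7


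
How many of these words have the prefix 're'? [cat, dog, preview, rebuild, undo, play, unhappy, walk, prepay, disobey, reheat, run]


Checking each word for prefix 're':
  'cat' -> no (count: 0)
  'dog' -> no (count: 0)
  'preview' -> no (count: 0)
  'rebuild' -> YES, starts with 're' (count: 1)
  'undo' -> no (count: 1)
  'play' -> no (count: 1)
  'unhappy' -> no (count: 1)
  'walk' -> no (count: 1)
  'prepay' -> no (count: 1)
  'disobey' -> no (count: 1)
  'reheat' -> YES, starts with 're' (count: 2)
  'run' -> no (count: 2)
Total with prefix 're': 2

2


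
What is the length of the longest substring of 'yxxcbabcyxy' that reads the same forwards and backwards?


Scanning 'yxxcbabcyxy' for palindromic substrings.
Substring at positions 3-7: 'cbabc'.
Check: reverse('cbabc') = 'cbabc' -> palindrome confirmed.
Neighbouring characters ('x' / 'y') break symmetry, so it cannot extend further.
No longer palindromic substring exists; longest length = 5

5


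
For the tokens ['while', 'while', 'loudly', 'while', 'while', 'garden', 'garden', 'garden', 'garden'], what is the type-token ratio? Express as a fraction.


Tokens: 9
Unique types: ('garden', 'loudly', 'while') = 3
TTR = 3/9
Simplify: divide both by 3 -> 1/3
TTR = 1/3

1/3


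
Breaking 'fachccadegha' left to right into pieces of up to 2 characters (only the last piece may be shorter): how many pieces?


'fachccadegha' has 12 characters.
Chunking with max size 2:
  Chunk 1: 'fa' (positions 0-1)
  Chunk 2: 'ch' (positions 2-3)
  Chunk 3: 'cc' (positions 4-5)
  Chunk 4: 'ad' (positions 6-7)
  Chunk 5: 'eg' (positions 8-9)
  Chunk 6: 'ha' (positions 10-11)
Total chunks: ceil(12 / 2) = 6

6


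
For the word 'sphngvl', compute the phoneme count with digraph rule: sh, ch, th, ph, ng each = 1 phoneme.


Parsing 'sphngvl' greedily, digraphs first:
  's' -> consonant phoneme (phonemes so far: 1)
  'ph' -> digraph (1 consonant phoneme) (phonemes so far: 2)
  'ng' -> digraph (1 consonant phoneme) (phonemes so far: 3)
  'v' -> consonant phoneme (phonemes so far: 4)
  'l' -> consonant phoneme (phonemes so far: 5)
Total phonemes: 5

5


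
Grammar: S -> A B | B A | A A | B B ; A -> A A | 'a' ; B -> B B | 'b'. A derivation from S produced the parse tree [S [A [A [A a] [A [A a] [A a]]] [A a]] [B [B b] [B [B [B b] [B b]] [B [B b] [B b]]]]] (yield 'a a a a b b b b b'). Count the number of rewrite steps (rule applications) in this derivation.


Every bracketed nonterminal node [X ...] in the tree is produced by exactly one rule application.
Reading the tree off as a leftmost derivation:
  Step 1: S  =>  A B   (applied S -> A B)
  Step 2: A B  =>  A A B   (applied A -> A A)
  Step 3: A A B  =>  A A A B   (applied A -> A A)
  Step 4: A A A B  =>  a A A B   (applied A -> a)
  Step 5: a A A B  =>  a A A A B   (applied A -> A A)
  Step 6: a A A A B  =>  a a A A B   (applied A -> a)
  Step 7: a a A A B  =>  a a a A B   (applied A -> a)
  Step 8: a a a A B  =>  a a a a B   (applied A -> a)
  Step 9: a a a a B  =>  a a a a B B   (applied B -> B B)
  Step 10: a a a a B B  =>  a a a a b B   (applied B -> b)
  Step 11: a a a a b B  =>  a a a a b B B   (applied B -> B B)
  Step 12: a a a a b B B  =>  a a a a b B B B   (applied B -> B B)
  Step 13: a a a a b B B B  =>  a a a a b b B B   (applied B -> b)
  Step 14: a a a a b b B B  =>  a a a a b b b B   (applied B -> b)
  Step 15: a a a a b b b B  =>  a a a a b b b B B   (applied B -> B B)
  Step 16: a a a a b b b B B  =>  a a a a b b b b B   (applied B -> b)
  Step 17: a a a a b b b b B  =>  a a a a b b b b b   (applied B -> b)
Final yield: a a a a b b b b b
Total rewrite steps: 17

17


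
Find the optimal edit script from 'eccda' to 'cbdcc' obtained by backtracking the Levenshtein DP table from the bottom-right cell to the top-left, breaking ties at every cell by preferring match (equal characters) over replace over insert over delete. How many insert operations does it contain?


Edit distance = 4. Backtracking from cell (5, 5) with preference match > replace > insert > delete,
then listing the resulting alignment 'eccda' -> 'cbdcc' left to right:
  Step 1: delete 'e'
  Step 2: keep 'c'
  Step 3: replace c->b
  Step 4: keep 'd'
  Step 5: insert 'c' [insertion #1]
  Step 6: replace a->c
Total insertions: 1

1


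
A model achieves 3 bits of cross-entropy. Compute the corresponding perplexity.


Perplexity formula: PP = 2^H
H = 3
PP = 2^3
Steps: 2^1 = 2, 2^2 = 4, 2^3 = 8
PP = 8

8
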